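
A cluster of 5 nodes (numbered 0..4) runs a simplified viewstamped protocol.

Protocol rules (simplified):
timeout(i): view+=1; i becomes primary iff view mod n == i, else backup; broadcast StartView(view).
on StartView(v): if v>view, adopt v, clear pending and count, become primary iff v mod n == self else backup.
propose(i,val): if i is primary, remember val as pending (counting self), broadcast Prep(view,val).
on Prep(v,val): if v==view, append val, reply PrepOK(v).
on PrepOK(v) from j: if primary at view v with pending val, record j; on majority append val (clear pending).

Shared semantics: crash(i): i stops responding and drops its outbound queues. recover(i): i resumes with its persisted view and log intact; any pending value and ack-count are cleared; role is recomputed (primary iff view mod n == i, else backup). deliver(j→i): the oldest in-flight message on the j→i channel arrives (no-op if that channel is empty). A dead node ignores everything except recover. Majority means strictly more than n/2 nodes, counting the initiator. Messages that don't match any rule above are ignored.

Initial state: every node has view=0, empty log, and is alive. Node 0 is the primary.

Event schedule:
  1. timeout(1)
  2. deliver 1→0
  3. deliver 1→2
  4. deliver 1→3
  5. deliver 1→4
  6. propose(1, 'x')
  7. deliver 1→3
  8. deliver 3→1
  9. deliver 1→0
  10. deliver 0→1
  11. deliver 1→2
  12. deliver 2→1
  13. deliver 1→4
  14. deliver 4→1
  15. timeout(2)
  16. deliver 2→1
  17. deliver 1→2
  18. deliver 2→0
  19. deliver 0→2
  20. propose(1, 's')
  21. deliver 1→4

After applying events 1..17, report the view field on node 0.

1

step 1 timeout(1): 1={prim,v=1,log=-}
step 2 deliver 1→0: 0={back,v=1,log=-}
step 3 deliver 1→2: 2={back,v=1,log=-}
step 4 deliver 1→3: 3={back,v=1,log=-}
step 5 deliver 1→4: 4={back,v=1,log=-}
step 6 propose(1,'x'): —
step 7 deliver 1→3: 3={back,v=1,log=x}
step 8 deliver 3→1: —
step 9 deliver 1→0: 0={back,v=1,log=x}
step 10 deliver 0→1: 1={prim,v=1,log=x}
step 11 deliver 1→2: 2={back,v=1,log=x}
step 12 deliver 2→1: —
step 13 deliver 1→4: 4={back,v=1,log=x}
step 14 deliver 4→1: —
step 15 timeout(2): 2={prim,v=2,log=x}
step 16 deliver 2→1: 1={back,v=2,log=x}
step 17 deliver 1→2: —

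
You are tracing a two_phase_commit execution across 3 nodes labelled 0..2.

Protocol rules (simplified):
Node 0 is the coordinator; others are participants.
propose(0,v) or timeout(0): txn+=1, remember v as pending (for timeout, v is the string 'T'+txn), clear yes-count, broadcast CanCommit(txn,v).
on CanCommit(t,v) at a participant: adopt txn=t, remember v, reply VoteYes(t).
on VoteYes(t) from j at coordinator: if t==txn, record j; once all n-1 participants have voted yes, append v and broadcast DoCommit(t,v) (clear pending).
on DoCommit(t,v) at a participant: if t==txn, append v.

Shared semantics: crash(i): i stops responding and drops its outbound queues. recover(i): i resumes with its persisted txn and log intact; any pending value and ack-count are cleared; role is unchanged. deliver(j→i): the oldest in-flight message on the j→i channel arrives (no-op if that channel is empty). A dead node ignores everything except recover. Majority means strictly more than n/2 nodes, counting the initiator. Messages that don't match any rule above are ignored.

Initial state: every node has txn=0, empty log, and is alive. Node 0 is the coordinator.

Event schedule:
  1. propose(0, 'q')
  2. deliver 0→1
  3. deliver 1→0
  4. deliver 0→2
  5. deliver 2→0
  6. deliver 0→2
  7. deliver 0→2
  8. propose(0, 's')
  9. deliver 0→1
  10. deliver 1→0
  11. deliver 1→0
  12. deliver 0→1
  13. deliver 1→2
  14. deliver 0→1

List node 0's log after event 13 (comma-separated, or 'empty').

q

[1] propose(0,'q') → N0(coor t1 [-])
[2] deliver 0→1 → N1(part t1 [-])
[3] deliver 1→0 → ∅
[4] deliver 0→2 → N2(part t1 [-])
[5] deliver 2→0 → N0(coor t1 [q])
[6] deliver 0→2 → N2(part t1 [q])
[7] deliver 0→2 → ∅
[8] propose(0,'s') → N0(coor t2 [q])
[9] deliver 0→1 → N1(part t1 [q])
[10] deliver 1→0 → ∅
[11] deliver 1→0 → ∅
[12] deliver 0→1 → N1(part t2 [q])
[13] deliver 1→2 → ∅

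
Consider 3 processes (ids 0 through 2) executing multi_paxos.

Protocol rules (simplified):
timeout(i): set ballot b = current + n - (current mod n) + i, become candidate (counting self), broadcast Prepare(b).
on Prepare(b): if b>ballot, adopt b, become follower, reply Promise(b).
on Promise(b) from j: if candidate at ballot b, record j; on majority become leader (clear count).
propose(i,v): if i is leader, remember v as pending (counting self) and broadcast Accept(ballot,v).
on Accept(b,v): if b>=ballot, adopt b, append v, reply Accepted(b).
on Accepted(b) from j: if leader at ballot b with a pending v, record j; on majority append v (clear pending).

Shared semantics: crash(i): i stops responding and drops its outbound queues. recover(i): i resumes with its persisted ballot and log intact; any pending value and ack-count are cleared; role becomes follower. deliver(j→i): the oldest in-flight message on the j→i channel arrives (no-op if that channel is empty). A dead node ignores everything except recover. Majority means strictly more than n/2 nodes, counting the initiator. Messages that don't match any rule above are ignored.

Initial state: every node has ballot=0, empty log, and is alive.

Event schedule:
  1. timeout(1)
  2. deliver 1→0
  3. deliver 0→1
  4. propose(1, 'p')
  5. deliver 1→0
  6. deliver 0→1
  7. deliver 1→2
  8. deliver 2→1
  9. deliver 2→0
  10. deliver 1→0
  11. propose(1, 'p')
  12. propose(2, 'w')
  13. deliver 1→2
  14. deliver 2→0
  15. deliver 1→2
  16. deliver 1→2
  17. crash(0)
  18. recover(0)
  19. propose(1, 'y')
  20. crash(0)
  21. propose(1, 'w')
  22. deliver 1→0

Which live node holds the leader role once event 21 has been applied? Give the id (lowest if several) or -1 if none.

[1] timeout(1) → N1(cand b4 [-])
[2] deliver 1→0 → N0(foll b4 [-])
[3] deliver 0→1 → N1(lead b4 [-])
[4] propose(1,'p') → ∅
[5] deliver 1→0 → N0(foll b4 [p])
[6] deliver 0→1 → N1(lead b4 [p])
[7] deliver 1→2 → N2(foll b4 [-])
[8] deliver 2→1 → ∅
[9] deliver 2→0 → ∅
[10] deliver 1→0 → ∅
[11] propose(1,'p') → ∅
[12] propose(2,'w') → ∅
[13] deliver 1→2 → N2(foll b4 [p])
[14] deliver 2→0 → ∅
[15] deliver 1→2 → N2(foll b4 [p,p])
[16] deliver 1→2 → ∅
[17] crash(0) → N0(✗foll b4 [p])
[18] recover(0) → N0(foll b4 [p])
[19] propose(1,'y') → ∅
[20] crash(0) → N0(✗foll b4 [p])
[21] propose(1,'w') → ∅

1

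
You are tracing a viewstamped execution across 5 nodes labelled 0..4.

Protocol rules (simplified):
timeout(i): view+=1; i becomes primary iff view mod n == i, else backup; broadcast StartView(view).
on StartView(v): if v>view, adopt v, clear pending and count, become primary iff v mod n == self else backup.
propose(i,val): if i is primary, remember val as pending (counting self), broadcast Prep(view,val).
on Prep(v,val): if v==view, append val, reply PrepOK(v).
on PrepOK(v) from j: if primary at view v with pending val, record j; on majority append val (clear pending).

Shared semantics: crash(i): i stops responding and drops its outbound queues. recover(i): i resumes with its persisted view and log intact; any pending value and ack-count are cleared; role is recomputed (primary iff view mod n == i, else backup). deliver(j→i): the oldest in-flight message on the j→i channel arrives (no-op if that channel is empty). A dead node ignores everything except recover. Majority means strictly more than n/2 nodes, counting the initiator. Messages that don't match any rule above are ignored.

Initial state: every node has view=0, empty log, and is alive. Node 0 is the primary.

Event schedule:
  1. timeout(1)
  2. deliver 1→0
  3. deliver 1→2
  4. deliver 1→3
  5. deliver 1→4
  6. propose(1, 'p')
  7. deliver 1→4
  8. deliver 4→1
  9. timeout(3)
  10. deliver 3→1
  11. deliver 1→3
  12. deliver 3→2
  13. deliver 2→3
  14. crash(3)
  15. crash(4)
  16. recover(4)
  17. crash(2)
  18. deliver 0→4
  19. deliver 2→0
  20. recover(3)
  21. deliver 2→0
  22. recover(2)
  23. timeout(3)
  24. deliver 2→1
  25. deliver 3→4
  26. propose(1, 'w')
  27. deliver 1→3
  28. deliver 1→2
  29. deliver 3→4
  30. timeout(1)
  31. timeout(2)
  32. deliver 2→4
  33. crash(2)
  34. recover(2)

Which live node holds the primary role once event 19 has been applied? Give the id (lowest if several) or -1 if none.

e1 timeout(1): 1[prim,v=1,-]
e2 deliver 1→0: 0[back,v=1,-]
e3 deliver 1→2: 2[back,v=1,-]
e4 deliver 1→3: 3[back,v=1,-]
e5 deliver 1→4: 4[back,v=1,-]
e6 propose(1,'p'): ·
e7 deliver 1→4: 4[back,v=1,p]
e8 deliver 4→1: ·
e9 timeout(3): 3[back,v=2,-]
e10 deliver 3→1: 1[back,v=2,-]
e11 deliver 1→3: ·
e12 deliver 3→2: 2[prim,v=2,-]
e13 deliver 2→3: ·
e14 crash(3): 3[✗back,v=2,-]
e15 crash(4): 4[✗back,v=1,p]
e16 recover(4): 4[back,v=1,p]
e17 crash(2): 2[✗prim,v=2,-]
e18 deliver 0→4: ·
e19 deliver 2→0: ·

-1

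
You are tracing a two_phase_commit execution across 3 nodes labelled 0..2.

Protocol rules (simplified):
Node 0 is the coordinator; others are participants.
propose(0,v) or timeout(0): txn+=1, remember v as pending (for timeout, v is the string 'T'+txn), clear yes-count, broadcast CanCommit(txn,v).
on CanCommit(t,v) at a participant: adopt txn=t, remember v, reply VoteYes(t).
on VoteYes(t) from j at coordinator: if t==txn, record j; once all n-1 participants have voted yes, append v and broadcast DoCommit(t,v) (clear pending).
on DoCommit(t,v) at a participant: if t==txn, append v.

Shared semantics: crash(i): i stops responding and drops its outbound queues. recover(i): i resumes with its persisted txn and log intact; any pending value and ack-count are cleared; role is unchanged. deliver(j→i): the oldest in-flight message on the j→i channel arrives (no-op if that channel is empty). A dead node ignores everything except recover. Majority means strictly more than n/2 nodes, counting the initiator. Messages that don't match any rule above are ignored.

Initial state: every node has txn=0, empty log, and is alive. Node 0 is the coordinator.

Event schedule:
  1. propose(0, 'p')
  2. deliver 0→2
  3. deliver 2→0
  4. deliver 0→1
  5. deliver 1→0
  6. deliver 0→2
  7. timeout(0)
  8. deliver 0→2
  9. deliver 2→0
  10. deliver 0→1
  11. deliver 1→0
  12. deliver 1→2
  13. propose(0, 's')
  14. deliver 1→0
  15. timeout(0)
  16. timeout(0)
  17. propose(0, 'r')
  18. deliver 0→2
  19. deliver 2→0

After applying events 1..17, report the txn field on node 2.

2

[1] propose(0,'p') → N0(coor t1 [-])
[2] deliver 0→2 → N2(part t1 [-])
[3] deliver 2→0 → ∅
[4] deliver 0→1 → N1(part t1 [-])
[5] deliver 1→0 → N0(coor t1 [p])
[6] deliver 0→2 → N2(part t1 [p])
[7] timeout(0) → N0(coor t2 [p])
[8] deliver 0→2 → N2(part t2 [p])
[9] deliver 2→0 → ∅
[10] deliver 0→1 → N1(part t1 [p])
[11] deliver 1→0 → ∅
[12] deliver 1→2 → ∅
[13] propose(0,'s') → N0(coor t3 [p])
[14] deliver 1→0 → ∅
[15] timeout(0) → N0(coor t4 [p])
[16] timeout(0) → N0(coor t5 [p])
[17] propose(0,'r') → N0(coor t6 [p])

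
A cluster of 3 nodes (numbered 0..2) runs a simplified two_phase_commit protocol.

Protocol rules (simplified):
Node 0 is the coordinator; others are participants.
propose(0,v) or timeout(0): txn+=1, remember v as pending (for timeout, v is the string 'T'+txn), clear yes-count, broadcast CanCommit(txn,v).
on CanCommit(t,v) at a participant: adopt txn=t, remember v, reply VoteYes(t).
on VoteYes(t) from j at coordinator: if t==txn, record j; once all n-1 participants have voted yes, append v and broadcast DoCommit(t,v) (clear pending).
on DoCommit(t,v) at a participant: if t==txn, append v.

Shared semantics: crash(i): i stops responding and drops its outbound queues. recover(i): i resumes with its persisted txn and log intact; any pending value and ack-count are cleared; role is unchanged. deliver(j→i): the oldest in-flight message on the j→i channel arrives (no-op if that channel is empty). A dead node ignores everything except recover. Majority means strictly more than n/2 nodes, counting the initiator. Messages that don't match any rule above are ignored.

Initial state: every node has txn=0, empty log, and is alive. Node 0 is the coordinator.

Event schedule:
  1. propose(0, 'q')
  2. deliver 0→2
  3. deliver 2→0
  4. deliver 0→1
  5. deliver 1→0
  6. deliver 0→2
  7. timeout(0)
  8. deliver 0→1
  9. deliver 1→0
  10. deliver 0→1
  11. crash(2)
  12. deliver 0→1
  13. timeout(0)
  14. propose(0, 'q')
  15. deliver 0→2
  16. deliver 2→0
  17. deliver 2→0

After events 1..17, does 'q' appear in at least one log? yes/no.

yes

after 1 — propose(0,'q'): n0:coor/t1/[-]
after 2 — deliver 0→2: n2:part/t1/[-]
after 3 — deliver 2→0: ·
after 4 — deliver 0→1: n1:part/t1/[-]
after 5 — deliver 1→0: n0:coor/t1/[q]
after 6 — deliver 0→2: n2:part/t1/[q]
after 7 — timeout(0): n0:coor/t2/[q]
after 8 — deliver 0→1: n1:part/t1/[q]
after 9 — deliver 1→0: ·
after 10 — deliver 0→1: n1:part/t2/[q]
after 11 — crash(2): n2:✗part/t1/[q]
after 12 — deliver 0→1: ·
after 13 — timeout(0): n0:coor/t3/[q]
after 14 — propose(0,'q'): n0:coor/t4/[q]
after 15 — deliver 0→2: ·
after 16 — deliver 2→0: ·
after 17 — deliver 2→0: ·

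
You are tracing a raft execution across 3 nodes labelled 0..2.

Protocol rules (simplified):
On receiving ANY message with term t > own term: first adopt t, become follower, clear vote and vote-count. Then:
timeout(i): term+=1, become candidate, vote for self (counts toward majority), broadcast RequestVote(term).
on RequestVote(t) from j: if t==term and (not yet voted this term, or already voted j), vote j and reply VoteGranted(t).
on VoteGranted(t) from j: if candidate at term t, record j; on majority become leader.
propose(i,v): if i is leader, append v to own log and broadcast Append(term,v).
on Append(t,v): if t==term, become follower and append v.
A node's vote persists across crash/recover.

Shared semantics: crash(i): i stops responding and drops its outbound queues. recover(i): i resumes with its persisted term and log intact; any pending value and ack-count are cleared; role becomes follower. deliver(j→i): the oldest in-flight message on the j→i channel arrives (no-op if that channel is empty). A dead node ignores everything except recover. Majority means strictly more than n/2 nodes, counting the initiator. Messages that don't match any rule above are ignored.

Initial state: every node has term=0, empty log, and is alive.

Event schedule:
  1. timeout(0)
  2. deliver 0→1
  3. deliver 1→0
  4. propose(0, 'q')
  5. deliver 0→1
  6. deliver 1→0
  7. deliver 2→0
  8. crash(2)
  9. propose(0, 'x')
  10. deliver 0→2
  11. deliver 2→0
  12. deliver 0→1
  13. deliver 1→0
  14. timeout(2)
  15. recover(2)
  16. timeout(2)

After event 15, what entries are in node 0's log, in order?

q,x

[1] timeout(0) → N0(cand t1 [-])
[2] deliver 0→1 → N1(foll t1 [-])
[3] deliver 1→0 → N0(lead t1 [-])
[4] propose(0,'q') → N0(lead t1 [q])
[5] deliver 0→1 → N1(foll t1 [q])
[6] deliver 1→0 → ∅
[7] deliver 2→0 → ∅
[8] crash(2) → N2(✗foll t0 [-])
[9] propose(0,'x') → N0(lead t1 [q,x])
[10] deliver 0→2 → ∅
[11] deliver 2→0 → ∅
[12] deliver 0→1 → N1(foll t1 [q,x])
[13] deliver 1→0 → ∅
[14] timeout(2) → ∅
[15] recover(2) → N2(foll t0 [-])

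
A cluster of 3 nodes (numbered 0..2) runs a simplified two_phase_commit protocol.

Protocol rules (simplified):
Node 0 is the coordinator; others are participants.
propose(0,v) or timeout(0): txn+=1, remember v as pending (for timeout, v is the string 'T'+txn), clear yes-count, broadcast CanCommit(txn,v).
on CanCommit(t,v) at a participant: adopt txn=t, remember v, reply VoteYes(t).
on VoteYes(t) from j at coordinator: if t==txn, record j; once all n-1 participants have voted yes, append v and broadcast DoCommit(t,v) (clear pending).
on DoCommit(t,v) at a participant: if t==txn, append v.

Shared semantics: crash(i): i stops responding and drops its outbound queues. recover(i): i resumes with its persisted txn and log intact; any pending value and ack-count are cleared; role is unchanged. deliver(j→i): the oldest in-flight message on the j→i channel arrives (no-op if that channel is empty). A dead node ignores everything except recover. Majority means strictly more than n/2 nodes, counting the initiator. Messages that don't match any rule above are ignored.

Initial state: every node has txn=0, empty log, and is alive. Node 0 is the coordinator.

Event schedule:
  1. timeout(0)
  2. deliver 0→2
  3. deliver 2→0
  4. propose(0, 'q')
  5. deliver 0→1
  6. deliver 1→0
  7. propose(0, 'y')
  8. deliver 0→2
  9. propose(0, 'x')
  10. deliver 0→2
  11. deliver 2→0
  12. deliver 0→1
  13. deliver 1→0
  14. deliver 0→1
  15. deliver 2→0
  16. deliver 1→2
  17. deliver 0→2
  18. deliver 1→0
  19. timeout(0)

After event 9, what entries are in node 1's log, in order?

1. timeout(0):  <0:coor t1 ->
2. deliver 0→2:  <2:part t1 ->
3. deliver 2→0:  nop
4. propose(0,'q'):  <0:coor t2 ->
5. deliver 0→1:  <1:part t1 ->
6. deliver 1→0:  nop
7. propose(0,'y'):  <0:coor t3 ->
8. deliver 0→2:  <2:part t2 ->
9. propose(0,'x'):  <0:coor t4 ->

empty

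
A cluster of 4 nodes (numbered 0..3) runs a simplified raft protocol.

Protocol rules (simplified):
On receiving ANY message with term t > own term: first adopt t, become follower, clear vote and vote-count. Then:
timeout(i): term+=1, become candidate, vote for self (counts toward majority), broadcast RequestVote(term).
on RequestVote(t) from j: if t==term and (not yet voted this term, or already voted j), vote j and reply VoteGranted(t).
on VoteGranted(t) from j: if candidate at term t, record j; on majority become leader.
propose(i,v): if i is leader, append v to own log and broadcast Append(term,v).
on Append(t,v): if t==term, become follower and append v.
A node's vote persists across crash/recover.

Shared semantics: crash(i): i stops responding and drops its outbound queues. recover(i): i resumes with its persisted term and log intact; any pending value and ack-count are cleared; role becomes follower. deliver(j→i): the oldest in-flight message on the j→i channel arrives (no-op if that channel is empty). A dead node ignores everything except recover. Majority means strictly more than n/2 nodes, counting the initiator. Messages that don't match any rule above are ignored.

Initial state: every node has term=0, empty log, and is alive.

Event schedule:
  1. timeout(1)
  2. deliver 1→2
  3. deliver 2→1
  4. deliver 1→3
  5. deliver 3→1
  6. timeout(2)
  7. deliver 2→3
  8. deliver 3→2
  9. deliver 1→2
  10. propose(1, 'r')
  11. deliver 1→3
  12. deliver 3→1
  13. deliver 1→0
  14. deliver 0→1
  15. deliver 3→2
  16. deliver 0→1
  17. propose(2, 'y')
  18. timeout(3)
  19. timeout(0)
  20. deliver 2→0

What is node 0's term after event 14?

step 1 timeout(1): 1={cand,t=1,log=-}
step 2 deliver 1→2: 2={foll,t=1,log=-}
step 3 deliver 2→1: —
step 4 deliver 1→3: 3={foll,t=1,log=-}
step 5 deliver 3→1: 1={lead,t=1,log=-}
step 6 timeout(2): 2={cand,t=2,log=-}
step 7 deliver 2→3: 3={foll,t=2,log=-}
step 8 deliver 3→2: —
step 9 deliver 1→2: —
step 10 propose(1,'r'): 1={lead,t=1,log=r}
step 11 deliver 1→3: —
step 12 deliver 3→1: —
step 13 deliver 1→0: 0={foll,t=1,log=-}
step 14 deliver 0→1: —

1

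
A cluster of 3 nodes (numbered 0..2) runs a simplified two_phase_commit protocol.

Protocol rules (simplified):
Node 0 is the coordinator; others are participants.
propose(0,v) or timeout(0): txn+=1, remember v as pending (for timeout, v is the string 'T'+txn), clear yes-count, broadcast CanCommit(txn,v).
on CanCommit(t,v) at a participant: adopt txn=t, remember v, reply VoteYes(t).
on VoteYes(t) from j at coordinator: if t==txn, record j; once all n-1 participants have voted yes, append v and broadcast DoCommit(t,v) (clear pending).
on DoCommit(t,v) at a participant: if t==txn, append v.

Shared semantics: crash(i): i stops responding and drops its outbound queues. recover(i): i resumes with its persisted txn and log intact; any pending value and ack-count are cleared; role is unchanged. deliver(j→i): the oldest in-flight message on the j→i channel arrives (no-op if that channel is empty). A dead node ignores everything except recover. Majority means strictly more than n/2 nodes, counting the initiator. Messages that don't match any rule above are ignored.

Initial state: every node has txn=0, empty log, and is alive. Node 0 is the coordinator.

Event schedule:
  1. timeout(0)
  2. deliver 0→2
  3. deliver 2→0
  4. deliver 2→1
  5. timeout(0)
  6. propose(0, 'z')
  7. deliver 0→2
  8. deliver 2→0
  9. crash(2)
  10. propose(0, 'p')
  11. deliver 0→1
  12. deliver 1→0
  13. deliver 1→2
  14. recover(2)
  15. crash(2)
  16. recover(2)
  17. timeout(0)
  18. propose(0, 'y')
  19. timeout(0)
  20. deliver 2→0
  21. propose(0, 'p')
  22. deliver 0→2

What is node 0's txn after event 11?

after 1 — timeout(0): n0:coor/t1/[-]
after 2 — deliver 0→2: n2:part/t1/[-]
after 3 — deliver 2→0: ·
after 4 — deliver 2→1: ·
after 5 — timeout(0): n0:coor/t2/[-]
after 6 — propose(0,'z'): n0:coor/t3/[-]
after 7 — deliver 0→2: n2:part/t2/[-]
after 8 — deliver 2→0: ·
after 9 — crash(2): n2:✗part/t2/[-]
after 10 — propose(0,'p'): n0:coor/t4/[-]
after 11 — deliver 0→1: n1:part/t1/[-]

4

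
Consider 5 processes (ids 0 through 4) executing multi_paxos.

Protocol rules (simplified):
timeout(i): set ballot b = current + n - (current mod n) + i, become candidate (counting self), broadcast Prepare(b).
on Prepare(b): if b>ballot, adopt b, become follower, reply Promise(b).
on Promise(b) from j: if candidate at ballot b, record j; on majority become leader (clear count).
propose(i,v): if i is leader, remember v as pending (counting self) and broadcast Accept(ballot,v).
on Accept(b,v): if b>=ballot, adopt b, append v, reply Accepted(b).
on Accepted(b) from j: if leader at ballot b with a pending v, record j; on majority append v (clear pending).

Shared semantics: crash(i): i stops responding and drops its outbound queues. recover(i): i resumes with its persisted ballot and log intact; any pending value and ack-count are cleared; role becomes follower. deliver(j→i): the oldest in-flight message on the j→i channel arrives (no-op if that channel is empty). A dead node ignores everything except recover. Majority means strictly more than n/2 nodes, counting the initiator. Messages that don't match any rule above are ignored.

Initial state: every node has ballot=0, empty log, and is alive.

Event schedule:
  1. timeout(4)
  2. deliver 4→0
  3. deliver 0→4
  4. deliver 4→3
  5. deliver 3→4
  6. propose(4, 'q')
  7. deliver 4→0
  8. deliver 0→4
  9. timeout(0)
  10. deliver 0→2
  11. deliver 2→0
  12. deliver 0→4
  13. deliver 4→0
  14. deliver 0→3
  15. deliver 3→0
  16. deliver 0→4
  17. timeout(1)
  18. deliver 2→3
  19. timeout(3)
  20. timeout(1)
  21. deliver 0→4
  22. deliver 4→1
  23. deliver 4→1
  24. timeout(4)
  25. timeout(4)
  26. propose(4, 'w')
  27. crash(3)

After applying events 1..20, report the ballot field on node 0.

1. timeout(4):  <4:cand b9 ->
2. deliver 4→0:  <0:foll b9 ->
3. deliver 0→4:  nop
4. deliver 4→3:  <3:foll b9 ->
5. deliver 3→4:  <4:lead b9 ->
6. propose(4,'q'):  nop
7. deliver 4→0:  <0:foll b9 q>
8. deliver 0→4:  nop
9. timeout(0):  <0:cand b10 q>
10. deliver 0→2:  <2:foll b10 ->
11. deliver 2→0:  nop
12. deliver 0→4:  <4:foll b10 ->
13. deliver 4→0:  <0:lead b10 q>
14. deliver 0→3:  <3:foll b10 ->
15. deliver 3→0:  nop
16. deliver 0→4:  nop
17. timeout(1):  <1:cand b6 ->
18. deliver 2→3:  nop
19. timeout(3):  <3:cand b18 ->
20. timeout(1):  <1:cand b11 ->

10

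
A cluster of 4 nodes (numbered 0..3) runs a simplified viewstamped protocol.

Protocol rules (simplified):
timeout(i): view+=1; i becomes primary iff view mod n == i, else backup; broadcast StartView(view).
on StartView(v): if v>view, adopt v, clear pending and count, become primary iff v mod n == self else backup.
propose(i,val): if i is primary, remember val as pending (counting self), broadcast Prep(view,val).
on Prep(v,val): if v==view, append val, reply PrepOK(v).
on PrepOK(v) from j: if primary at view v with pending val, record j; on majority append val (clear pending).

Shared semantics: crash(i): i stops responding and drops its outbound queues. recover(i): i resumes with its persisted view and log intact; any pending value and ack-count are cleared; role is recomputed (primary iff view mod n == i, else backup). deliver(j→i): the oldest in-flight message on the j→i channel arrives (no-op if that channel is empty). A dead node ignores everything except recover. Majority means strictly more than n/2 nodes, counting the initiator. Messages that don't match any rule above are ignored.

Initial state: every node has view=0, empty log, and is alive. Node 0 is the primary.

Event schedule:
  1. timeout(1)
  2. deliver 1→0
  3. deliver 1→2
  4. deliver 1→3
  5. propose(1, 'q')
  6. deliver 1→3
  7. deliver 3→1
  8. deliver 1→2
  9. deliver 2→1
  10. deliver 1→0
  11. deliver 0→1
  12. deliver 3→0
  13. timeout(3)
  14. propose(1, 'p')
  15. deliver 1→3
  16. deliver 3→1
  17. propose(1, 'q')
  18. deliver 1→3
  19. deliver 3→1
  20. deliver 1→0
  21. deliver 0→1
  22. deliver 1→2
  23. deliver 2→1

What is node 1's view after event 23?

after 1 — timeout(1): n1:prim/v1/[-]
after 2 — deliver 1→0: n0:back/v1/[-]
after 3 — deliver 1→2: n2:back/v1/[-]
after 4 — deliver 1→3: n3:back/v1/[-]
after 5 — propose(1,'q'): ·
after 6 — deliver 1→3: n3:back/v1/[q]
after 7 — deliver 3→1: ·
after 8 — deliver 1→2: n2:back/v1/[q]
after 9 — deliver 2→1: n1:prim/v1/[q]
after 10 — deliver 1→0: n0:back/v1/[q]
after 11 — deliver 0→1: ·
after 12 — deliver 3→0: ·
after 13 — timeout(3): n3:back/v2/[q]
after 14 — propose(1,'p'): ·
after 15 — deliver 1→3: ·
after 16 — deliver 3→1: n1:back/v2/[q]
after 17 — propose(1,'q'): ·
after 18 — deliver 1→3: ·
after 19 — deliver 3→1: ·
after 20 — deliver 1→0: n0:back/v1/[q,p]
after 21 — deliver 0→1: ·
after 22 — deliver 1→2: n2:back/v1/[q,p]
after 23 — deliver 2→1: ·

2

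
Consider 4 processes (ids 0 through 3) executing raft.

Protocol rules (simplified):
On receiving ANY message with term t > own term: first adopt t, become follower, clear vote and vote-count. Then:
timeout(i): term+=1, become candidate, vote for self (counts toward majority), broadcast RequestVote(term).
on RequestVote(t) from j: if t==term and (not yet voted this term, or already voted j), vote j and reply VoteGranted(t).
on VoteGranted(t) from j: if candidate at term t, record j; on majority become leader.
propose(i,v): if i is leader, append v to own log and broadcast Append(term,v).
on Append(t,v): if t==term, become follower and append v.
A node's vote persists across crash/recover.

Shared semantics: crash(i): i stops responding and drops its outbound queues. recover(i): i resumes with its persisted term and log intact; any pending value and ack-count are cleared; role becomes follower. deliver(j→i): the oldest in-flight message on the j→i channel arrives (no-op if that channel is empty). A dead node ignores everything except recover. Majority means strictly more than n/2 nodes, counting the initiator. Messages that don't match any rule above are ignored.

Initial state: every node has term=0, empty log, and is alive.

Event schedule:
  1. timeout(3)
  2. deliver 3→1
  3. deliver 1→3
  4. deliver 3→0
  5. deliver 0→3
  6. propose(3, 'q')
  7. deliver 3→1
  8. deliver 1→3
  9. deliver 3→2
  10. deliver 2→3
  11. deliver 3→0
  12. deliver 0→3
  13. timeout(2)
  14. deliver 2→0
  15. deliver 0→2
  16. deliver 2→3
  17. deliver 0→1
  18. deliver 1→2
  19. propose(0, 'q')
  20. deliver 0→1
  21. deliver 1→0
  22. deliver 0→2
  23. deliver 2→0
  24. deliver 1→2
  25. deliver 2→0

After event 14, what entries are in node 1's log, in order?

q

[1] timeout(3) → N3(cand t1 [-])
[2] deliver 3→1 → N1(foll t1 [-])
[3] deliver 1→3 → ∅
[4] deliver 3→0 → N0(foll t1 [-])
[5] deliver 0→3 → N3(lead t1 [-])
[6] propose(3,'q') → N3(lead t1 [q])
[7] deliver 3→1 → N1(foll t1 [q])
[8] deliver 1→3 → ∅
[9] deliver 3→2 → N2(foll t1 [-])
[10] deliver 2→3 → ∅
[11] deliver 3→0 → N0(foll t1 [q])
[12] deliver 0→3 → ∅
[13] timeout(2) → N2(cand t2 [-])
[14] deliver 2→0 → N0(foll t2 [q])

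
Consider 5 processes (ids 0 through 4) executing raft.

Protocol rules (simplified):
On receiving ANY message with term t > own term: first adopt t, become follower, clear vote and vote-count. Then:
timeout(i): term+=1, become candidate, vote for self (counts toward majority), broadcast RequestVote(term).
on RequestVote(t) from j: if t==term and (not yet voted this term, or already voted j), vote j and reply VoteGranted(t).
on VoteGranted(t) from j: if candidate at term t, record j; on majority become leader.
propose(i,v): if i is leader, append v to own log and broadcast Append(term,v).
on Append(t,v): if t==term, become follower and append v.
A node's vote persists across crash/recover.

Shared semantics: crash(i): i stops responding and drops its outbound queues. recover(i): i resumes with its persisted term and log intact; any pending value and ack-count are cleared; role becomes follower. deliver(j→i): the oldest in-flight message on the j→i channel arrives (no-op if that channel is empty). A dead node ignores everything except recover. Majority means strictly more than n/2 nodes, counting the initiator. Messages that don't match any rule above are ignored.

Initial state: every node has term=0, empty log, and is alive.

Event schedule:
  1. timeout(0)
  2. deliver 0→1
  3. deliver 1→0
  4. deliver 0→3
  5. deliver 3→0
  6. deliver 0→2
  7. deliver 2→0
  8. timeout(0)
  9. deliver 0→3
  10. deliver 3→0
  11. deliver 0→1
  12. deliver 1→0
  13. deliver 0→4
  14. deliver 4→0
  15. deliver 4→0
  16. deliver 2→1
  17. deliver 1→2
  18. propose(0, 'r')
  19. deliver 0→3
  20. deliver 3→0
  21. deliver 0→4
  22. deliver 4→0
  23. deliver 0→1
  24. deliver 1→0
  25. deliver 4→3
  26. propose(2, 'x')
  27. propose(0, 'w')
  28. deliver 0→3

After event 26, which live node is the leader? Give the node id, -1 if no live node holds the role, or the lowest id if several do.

[1] timeout(0) → N0(cand t1 [-])
[2] deliver 0→1 → N1(foll t1 [-])
[3] deliver 1→0 → ∅
[4] deliver 0→3 → N3(foll t1 [-])
[5] deliver 3→0 → N0(lead t1 [-])
[6] deliver 0→2 → N2(foll t1 [-])
[7] deliver 2→0 → ∅
[8] timeout(0) → N0(cand t2 [-])
[9] deliver 0→3 → N3(foll t2 [-])
[10] deliver 3→0 → ∅
[11] deliver 0→1 → N1(foll t2 [-])
[12] deliver 1→0 → N0(lead t2 [-])
[13] deliver 0→4 → N4(foll t1 [-])
[14] deliver 4→0 → ∅
[15] deliver 4→0 → ∅
[16] deliver 2→1 → ∅
[17] deliver 1→2 → ∅
[18] propose(0,'r') → N0(lead t2 [r])
[19] deliver 0→3 → N3(foll t2 [r])
[20] deliver 3→0 → ∅
[21] deliver 0→4 → N4(foll t2 [-])
[22] deliver 4→0 → ∅
[23] deliver 0→1 → N1(foll t2 [r])
[24] deliver 1→0 → ∅
[25] deliver 4→3 → ∅
[26] propose(2,'x') → ∅

0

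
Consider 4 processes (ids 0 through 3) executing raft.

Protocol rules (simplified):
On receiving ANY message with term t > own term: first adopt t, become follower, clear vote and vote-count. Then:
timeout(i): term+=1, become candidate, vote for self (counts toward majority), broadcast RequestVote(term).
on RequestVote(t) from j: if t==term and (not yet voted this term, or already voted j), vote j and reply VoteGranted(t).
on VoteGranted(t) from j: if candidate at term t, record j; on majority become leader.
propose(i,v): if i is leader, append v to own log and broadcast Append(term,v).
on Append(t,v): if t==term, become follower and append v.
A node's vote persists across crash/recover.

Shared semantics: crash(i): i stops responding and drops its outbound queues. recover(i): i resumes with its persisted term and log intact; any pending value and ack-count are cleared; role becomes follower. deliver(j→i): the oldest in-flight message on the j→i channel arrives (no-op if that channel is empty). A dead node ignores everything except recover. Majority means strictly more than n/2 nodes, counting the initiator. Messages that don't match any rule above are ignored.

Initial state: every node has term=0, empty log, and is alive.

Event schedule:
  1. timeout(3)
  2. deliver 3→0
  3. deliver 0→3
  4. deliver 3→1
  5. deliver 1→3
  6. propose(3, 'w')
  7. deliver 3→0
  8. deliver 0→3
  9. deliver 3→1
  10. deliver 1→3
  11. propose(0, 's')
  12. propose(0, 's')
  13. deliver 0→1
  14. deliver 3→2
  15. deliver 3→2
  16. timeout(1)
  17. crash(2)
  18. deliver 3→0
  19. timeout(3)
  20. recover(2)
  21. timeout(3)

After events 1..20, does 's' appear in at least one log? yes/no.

no

e1 timeout(3): 3[cand,t=1,-]
e2 deliver 3→0: 0[foll,t=1,-]
e3 deliver 0→3: ·
e4 deliver 3→1: 1[foll,t=1,-]
e5 deliver 1→3: 3[lead,t=1,-]
e6 propose(3,'w'): 3[lead,t=1,w]
e7 deliver 3→0: 0[foll,t=1,w]
e8 deliver 0→3: ·
e9 deliver 3→1: 1[foll,t=1,w]
e10 deliver 1→3: ·
e11 propose(0,'s'): ·
e12 propose(0,'s'): ·
e13 deliver 0→1: ·
e14 deliver 3→2: 2[foll,t=1,-]
e15 deliver 3→2: 2[foll,t=1,w]
e16 timeout(1): 1[cand,t=2,w]
e17 crash(2): 2[✗foll,t=1,w]
e18 deliver 3→0: ·
e19 timeout(3): 3[cand,t=2,w]
e20 recover(2): 2[foll,t=1,w]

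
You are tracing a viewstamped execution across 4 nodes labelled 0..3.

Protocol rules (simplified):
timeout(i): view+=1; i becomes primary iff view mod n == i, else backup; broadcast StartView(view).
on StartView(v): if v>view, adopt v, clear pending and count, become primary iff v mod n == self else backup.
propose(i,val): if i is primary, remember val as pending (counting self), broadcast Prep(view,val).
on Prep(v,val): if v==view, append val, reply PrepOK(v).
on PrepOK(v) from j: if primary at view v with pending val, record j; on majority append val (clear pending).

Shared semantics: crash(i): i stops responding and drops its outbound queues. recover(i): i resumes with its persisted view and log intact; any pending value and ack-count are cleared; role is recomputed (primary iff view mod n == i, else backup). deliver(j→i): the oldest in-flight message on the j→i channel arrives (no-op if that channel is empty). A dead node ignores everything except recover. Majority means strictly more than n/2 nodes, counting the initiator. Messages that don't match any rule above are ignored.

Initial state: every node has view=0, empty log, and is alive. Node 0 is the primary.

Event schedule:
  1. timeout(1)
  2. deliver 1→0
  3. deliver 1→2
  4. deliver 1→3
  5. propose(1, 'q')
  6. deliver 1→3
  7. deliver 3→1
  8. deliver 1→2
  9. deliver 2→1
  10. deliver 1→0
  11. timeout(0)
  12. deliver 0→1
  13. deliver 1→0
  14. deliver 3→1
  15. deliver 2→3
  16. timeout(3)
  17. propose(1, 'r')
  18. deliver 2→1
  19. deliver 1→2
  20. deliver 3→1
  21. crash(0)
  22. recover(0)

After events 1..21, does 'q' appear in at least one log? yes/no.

yes

after 1 — timeout(1): n1:prim/v1/[-]
after 2 — deliver 1→0: n0:back/v1/[-]
after 3 — deliver 1→2: n2:back/v1/[-]
after 4 — deliver 1→3: n3:back/v1/[-]
after 5 — propose(1,'q'): ·
after 6 — deliver 1→3: n3:back/v1/[q]
after 7 — deliver 3→1: ·
after 8 — deliver 1→2: n2:back/v1/[q]
after 9 — deliver 2→1: n1:prim/v1/[q]
after 10 — deliver 1→0: n0:back/v1/[q]
after 11 — timeout(0): n0:back/v2/[q]
after 12 — deliver 0→1: ·
after 13 — deliver 1→0: ·
after 14 — deliver 3→1: ·
after 15 — deliver 2→3: ·
after 16 — timeout(3): n3:back/v2/[q]
after 17 — propose(1,'r'): ·
after 18 — deliver 2→1: ·
after 19 — deliver 1→2: n2:back/v1/[q,r]
after 20 — deliver 3→1: n1:back/v2/[q]
after 21 — crash(0): n0:✗back/v2/[q]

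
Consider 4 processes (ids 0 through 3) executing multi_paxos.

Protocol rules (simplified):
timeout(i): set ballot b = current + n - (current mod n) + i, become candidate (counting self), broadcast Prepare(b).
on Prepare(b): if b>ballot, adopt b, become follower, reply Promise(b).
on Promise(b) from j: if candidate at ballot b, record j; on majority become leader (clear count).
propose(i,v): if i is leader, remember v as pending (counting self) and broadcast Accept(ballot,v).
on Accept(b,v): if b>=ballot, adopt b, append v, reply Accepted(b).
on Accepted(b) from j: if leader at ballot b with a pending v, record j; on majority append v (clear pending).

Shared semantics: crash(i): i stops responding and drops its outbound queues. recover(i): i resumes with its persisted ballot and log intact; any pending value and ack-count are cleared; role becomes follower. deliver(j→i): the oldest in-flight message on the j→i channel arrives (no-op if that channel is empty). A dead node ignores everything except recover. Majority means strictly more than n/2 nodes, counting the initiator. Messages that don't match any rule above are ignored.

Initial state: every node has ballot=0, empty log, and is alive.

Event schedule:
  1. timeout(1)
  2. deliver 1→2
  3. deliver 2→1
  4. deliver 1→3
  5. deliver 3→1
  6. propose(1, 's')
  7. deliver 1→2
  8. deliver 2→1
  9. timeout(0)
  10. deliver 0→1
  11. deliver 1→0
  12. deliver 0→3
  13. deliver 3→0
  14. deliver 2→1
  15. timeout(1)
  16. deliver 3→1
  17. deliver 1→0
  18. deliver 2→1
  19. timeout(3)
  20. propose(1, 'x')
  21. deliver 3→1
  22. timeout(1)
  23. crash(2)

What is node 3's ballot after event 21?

11

step 1 timeout(1): 1={cand,b=5,log=-}
step 2 deliver 1→2: 2={foll,b=5,log=-}
step 3 deliver 2→1: —
step 4 deliver 1→3: 3={foll,b=5,log=-}
step 5 deliver 3→1: 1={lead,b=5,log=-}
step 6 propose(1,'s'): —
step 7 deliver 1→2: 2={foll,b=5,log=s}
step 8 deliver 2→1: —
step 9 timeout(0): 0={cand,b=4,log=-}
step 10 deliver 0→1: —
step 11 deliver 1→0: 0={foll,b=5,log=-}
step 12 deliver 0→3: —
step 13 deliver 3→0: —
step 14 deliver 2→1: —
step 15 timeout(1): 1={cand,b=9,log=-}
step 16 deliver 3→1: —
step 17 deliver 1→0: 0={foll,b=5,log=s}
step 18 deliver 2→1: —
step 19 timeout(3): 3={cand,b=11,log=-}
step 20 propose(1,'x'): —
step 21 deliver 3→1: 1={foll,b=11,log=-}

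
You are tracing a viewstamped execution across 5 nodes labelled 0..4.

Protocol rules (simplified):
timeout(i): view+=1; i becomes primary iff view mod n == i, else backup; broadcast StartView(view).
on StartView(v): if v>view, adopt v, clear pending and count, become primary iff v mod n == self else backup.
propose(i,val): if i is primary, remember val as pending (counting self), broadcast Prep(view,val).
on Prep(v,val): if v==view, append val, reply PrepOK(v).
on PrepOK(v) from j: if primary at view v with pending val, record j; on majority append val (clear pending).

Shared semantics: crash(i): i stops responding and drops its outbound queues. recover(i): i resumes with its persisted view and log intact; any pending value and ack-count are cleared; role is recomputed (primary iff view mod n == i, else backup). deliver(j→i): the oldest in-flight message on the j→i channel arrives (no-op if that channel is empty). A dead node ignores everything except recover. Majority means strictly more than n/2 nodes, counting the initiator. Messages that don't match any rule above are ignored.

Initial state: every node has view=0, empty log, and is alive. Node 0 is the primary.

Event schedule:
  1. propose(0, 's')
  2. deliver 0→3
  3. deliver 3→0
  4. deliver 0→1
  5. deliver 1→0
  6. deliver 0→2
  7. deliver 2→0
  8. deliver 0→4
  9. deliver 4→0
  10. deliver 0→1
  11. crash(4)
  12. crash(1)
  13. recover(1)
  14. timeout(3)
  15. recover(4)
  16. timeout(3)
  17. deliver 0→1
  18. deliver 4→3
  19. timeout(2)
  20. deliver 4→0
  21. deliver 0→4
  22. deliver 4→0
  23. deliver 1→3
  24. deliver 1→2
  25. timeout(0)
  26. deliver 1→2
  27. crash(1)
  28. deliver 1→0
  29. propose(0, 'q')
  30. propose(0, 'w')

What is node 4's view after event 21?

step 1 propose(0,'s'): —
step 2 deliver 0→3: 3={back,v=0,log=s}
step 3 deliver 3→0: —
step 4 deliver 0→1: 1={back,v=0,log=s}
step 5 deliver 1→0: 0={prim,v=0,log=s}
step 6 deliver 0→2: 2={back,v=0,log=s}
step 7 deliver 2→0: —
step 8 deliver 0→4: 4={back,v=0,log=s}
step 9 deliver 4→0: —
step 10 deliver 0→1: —
step 11 crash(4): 4={✗back,v=0,log=s}
step 12 crash(1): 1={✗back,v=0,log=s}
step 13 recover(1): 1={back,v=0,log=s}
step 14 timeout(3): 3={back,v=1,log=s}
step 15 recover(4): 4={back,v=0,log=s}
step 16 timeout(3): 3={back,v=2,log=s}
step 17 deliver 0→1: —
step 18 deliver 4→3: —
step 19 timeout(2): 2={back,v=1,log=s}
step 20 deliver 4→0: —
step 21 deliver 0→4: —

0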